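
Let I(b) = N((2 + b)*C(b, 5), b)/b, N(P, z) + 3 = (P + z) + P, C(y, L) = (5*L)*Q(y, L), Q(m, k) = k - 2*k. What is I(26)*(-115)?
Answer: 802355/26 ≈ 30860.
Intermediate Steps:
Q(m, k) = -k
C(y, L) = -5*L² (C(y, L) = (5*L)*(-L) = -5*L²)
N(P, z) = -3 + z + 2*P (N(P, z) = -3 + ((P + z) + P) = -3 + (z + 2*P) = -3 + z + 2*P)
I(b) = (-503 - 249*b)/b (I(b) = (-3 + b + 2*((2 + b)*(-5*5²)))/b = (-3 + b + 2*((2 + b)*(-5*25)))/b = (-3 + b + 2*((2 + b)*(-125)))/b = (-3 + b + 2*(-250 - 125*b))/b = (-3 + b + (-500 - 250*b))/b = (-503 - 249*b)/b)
I(26)*(-115) = (-249 - 503/26)*(-115) = -6977/26*(-115) = 802355/26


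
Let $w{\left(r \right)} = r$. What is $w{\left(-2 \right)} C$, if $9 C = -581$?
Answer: $\frac{1162}{9} \approx 129.11$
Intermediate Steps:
$C = - \frac{581}{9}$ ($C = \frac{1}{9} \left(-581\right) = - \frac{581}{9} \approx -64.556$)
$w{\left(-2 \right)} C = \left(-2\right) \left(- \frac{581}{9}\right) = \frac{1162}{9}$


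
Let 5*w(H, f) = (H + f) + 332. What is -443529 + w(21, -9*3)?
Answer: -2217319/5 ≈ -4.4346e+5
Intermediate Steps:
w(H, f) = 332/5 + H/5 + f/5 (w(H, f) = ((H + f) + 332)/5 = (332 + H + f)/5 = 332/5 + H/5 + f/5)
-443529 + w(21, -9*3) = -443529 + (332/5 + (⅕)*21 + (-9*3)/5) = -443529 + (332/5 + 21/5 + (⅕)*(-27)) = -443529 + (332/5 + 21/5 - 27/5) = -443529 + 326/5 = -2217319/5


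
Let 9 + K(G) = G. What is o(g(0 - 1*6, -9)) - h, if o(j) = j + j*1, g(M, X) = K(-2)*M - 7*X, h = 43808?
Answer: -43550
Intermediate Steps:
K(G) = -9 + G
g(M, X) = -11*M - 7*X (g(M, X) = (-9 - 2)*M - 7*X = -11*M - 7*X)
o(j) = 2*j (o(j) = j + j = 2*j)
o(g(0 - 1*6, -9)) - h = 2*(-11*(0 - 1*6) - 7*(-9)) - 1*43808 = 2*(-11*(0 - 6) + 63) - 43808 = 2*(-11*(-6) + 63) - 43808 = 2*(66 + 63) - 43808 = 2*129 - 43808 = 258 - 43808 = -43550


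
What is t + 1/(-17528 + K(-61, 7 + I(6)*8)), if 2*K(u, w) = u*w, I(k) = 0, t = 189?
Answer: 6706285/35483 ≈ 189.00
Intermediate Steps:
K(u, w) = u*w/2 (K(u, w) = (u*w)/2 = u*w/2)
t + 1/(-17528 + K(-61, 7 + I(6)*8)) = 189 + 1/(-17528 + (½)*(-61)*(7 + 0*8)) = 189 + 1/(-17528 + (½)*(-61)*(7 + 0)) = 189 + 1/(-17528 + (½)*(-61)*7) = 189 + 1/(-17528 - 427/2) = 189 + 1/(-35483/2) = 189 - 2/35483 = 6706285/35483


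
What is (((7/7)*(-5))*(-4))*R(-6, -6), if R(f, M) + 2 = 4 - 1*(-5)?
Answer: 140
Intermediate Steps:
R(f, M) = 7 (R(f, M) = -2 + (4 - 1*(-5)) = -2 + (4 + 5) = -2 + 9 = 7)
(((7/7)*(-5))*(-4))*R(-6, -6) = (((7/7)*(-5))*(-4))*7 = (((7*(⅐))*(-5))*(-4))*7 = ((1*(-5))*(-4))*7 = -5*(-4)*7 = 20*7 = 140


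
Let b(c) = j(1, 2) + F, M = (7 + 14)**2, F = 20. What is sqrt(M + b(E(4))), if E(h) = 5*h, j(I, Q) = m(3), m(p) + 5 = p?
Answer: 3*sqrt(51) ≈ 21.424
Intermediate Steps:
m(p) = -5 + p
j(I, Q) = -2 (j(I, Q) = -5 + 3 = -2)
M = 441 (M = 21**2 = 441)
b(c) = 18 (b(c) = -2 + 20 = 18)
sqrt(M + b(E(4))) = sqrt(441 + 18) = sqrt(459) = 3*sqrt(51)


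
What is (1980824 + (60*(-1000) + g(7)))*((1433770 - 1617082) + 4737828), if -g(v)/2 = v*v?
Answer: 8747977298616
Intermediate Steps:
g(v) = -2*v² (g(v) = -2*v*v = -2*v²)
(1980824 + (60*(-1000) + g(7)))*((1433770 - 1617082) + 4737828) = (1980824 + (60*(-1000) - 2*7²))*((1433770 - 1617082) + 4737828) = (1980824 + (-60000 - 2*49))*(-183312 + 4737828) = (1980824 + (-60000 - 98))*4554516 = (1980824 - 60098)*4554516 = 1920726*4554516 = 8747977298616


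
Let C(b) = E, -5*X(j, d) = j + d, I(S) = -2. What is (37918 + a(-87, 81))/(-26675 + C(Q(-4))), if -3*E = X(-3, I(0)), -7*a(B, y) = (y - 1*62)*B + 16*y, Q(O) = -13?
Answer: -113907/80026 ≈ -1.4234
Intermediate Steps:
a(B, y) = -16*y/7 - B*(-62 + y)/7 (a(B, y) = -((y - 1*62)*B + 16*y)/7 = -((y - 62)*B + 16*y)/7 = -((-62 + y)*B + 16*y)/7 = -(B*(-62 + y) + 16*y)/7 = -(16*y + B*(-62 + y))/7 = -16*y/7 - B*(-62 + y)/7)
X(j, d) = -d/5 - j/5 (X(j, d) = -(j + d)/5 = -(d + j)/5 = -d/5 - j/5)
E = -⅓ (E = -(-⅕*(-2) - ⅕*(-3))/3 = -(⅖ + ⅗)/3 = -⅓*1 = -⅓ ≈ -0.33333)
C(b) = -⅓
(37918 + a(-87, 81))/(-26675 + C(Q(-4))) = (37918 + (-16/7*81 + (62/7)*(-87) - ⅐*(-87)*81))/(-26675 - ⅓) = (37918 + (-1296/7 - 5394/7 + 7047/7))/(-80026/3) = (37918 + 51)*(-3/80026) = 37969*(-3/80026) = -113907/80026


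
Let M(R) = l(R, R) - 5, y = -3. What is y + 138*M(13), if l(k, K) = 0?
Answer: -693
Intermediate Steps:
M(R) = -5 (M(R) = 0 - 5 = -5)
y + 138*M(13) = -3 + 138*(-5) = -3 - 690 = -693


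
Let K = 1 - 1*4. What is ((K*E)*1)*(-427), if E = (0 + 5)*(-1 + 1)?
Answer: 0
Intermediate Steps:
E = 0 (E = 5*0 = 0)
K = -3 (K = 1 - 4 = -3)
((K*E)*1)*(-427) = (-3*0*1)*(-427) = (0*1)*(-427) = 0*(-427) = 0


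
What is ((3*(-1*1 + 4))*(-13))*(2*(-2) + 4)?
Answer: 0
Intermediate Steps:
((3*(-1*1 + 4))*(-13))*(2*(-2) + 4) = ((3*(-1 + 4))*(-13))*(-4 + 4) = ((3*3)*(-13))*0 = (9*(-13))*0 = -117*0 = 0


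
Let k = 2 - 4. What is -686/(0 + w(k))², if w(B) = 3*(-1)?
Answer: -686/9 ≈ -76.222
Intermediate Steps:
k = -2
w(B) = -3
-686/(0 + w(k))² = -686/(0 - 3)² = -686/((-3)²) = -686/9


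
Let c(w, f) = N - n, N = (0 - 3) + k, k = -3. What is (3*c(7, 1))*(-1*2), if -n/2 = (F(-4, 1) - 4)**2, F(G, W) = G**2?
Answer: -1692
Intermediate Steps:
n = -288 (n = -2*((-4)**2 - 4)**2 = -2*(16 - 4)**2 = -2*12**2 = -2*144 = -288)
N = -6 (N = (0 - 3) - 3 = -3 - 3 = -6)
c(w, f) = 282 (c(w, f) = -6 - 1*(-288) = -6 + 288 = 282)
(3*c(7, 1))*(-1*2) = (3*282)*(-1*2) = 846*(-2) = -1692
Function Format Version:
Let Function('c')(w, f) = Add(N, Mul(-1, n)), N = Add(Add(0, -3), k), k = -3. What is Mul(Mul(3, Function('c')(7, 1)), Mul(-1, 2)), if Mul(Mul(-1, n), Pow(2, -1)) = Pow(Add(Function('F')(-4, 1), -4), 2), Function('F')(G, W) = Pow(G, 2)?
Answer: -1692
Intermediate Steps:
n = -288 (n = Mul(-2, Pow(Add(Pow(-4, 2), -4), 2)) = Mul(-2, Pow(Add(16, -4), 2)) = Mul(-2, Pow(12, 2)) = Mul(-2, 144) = -288)
N = -6 (N = Add(Add(0, -3), -3) = Add(-3, -3) = -6)
Function('c')(w, f) = 282 (Function('c')(w, f) = Add(-6, Mul(-1, -288)) = Add(-6, 288) = 282)
Mul(Mul(3, Function('c')(7, 1)), Mul(-1, 2)) = Mul(Mul(3, 282), Mul(-1, 2)) = Mul(846, -2) = -1692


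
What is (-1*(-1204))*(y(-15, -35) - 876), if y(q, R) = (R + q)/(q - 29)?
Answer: -11586694/11 ≈ -1.0533e+6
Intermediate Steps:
y(q, R) = (R + q)/(-29 + q)
(-1*(-1204))*(y(-15, -35) - 876) = (-1*(-1204))*((-35 - 15)/(-29 - 15) - 876) = 1204*(-50/(-44) - 876) = 1204*(-1/44*(-50) - 876) = 1204*(25/22 - 876) = 1204*(-19247/22) = -11586694/11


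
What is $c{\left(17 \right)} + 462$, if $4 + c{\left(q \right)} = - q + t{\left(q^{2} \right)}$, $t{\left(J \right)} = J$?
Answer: $730$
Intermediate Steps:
$c{\left(q \right)} = -4 + q^{2} - q$ ($c{\left(q \right)} = -4 + \left(- q + q^{2}\right) = -4 + \left(q^{2} - q\right) = -4 + q^{2} - q$)
$c{\left(17 \right)} + 462 = \left(-4 + 17^{2} - 17\right) + 462 = \left(-4 + 289 - 17\right) + 462 = 268 + 462 = 730$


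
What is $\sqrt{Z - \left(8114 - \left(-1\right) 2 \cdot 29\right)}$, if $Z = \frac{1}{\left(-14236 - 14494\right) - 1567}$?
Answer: $\frac{i \sqrt{7501145914245}}{30297} \approx 90.399 i$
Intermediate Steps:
$Z = - \frac{1}{30297}$ ($Z = \frac{1}{-28730 - 1567} = \frac{1}{-30297} = - \frac{1}{30297} \approx -3.3007 \cdot 10^{-5}$)
$\sqrt{Z - \left(8114 - \left(-1\right) 2 \cdot 29\right)} = \sqrt{- \frac{1}{30297} - \left(8114 - \left(-1\right) 2 \cdot 29\right)} = \sqrt{- \frac{1}{30297} - 8172} = \sqrt{- \frac{247587085}{30297}} = \frac{i \sqrt{7501145914245}}{30297}$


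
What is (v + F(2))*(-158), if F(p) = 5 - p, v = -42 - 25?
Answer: 10112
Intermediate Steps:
v = -67
(v + F(2))*(-158) = (-67 + (5 - 1*2))*(-158) = (-67 + (5 - 2))*(-158) = (-67 + 3)*(-158) = -64*(-158) = 10112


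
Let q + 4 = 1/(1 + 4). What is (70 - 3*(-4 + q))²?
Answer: 218089/25 ≈ 8723.6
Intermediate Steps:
q = -19/5 (q = -4 + 1/(1 + 4) = -4 + 1/5 = -4 + ⅕ = -19/5 ≈ -3.8000)
(70 - 3*(-4 + q))² = (70 - 3*(-4 - 19/5))² = (70 - 3*(-39/5))² = (70 + 117/5)² = (467/5)² = 218089/25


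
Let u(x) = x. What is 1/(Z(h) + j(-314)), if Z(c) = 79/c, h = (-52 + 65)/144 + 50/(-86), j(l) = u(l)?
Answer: -3041/1444042 ≈ -0.0021059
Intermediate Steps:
j(l) = l
h = -3041/6192 (h = 13*(1/144) + 50*(-1/86) = 13/144 - 25/43 = -3041/6192 ≈ -0.49112)
1/(Z(h) + j(-314)) = 1/(79/(-3041/6192) - 314) = 1/(79*(-6192/3041) - 314) = 1/(-489168/3041 - 314) = 1/(-1444042/3041) = -3041/1444042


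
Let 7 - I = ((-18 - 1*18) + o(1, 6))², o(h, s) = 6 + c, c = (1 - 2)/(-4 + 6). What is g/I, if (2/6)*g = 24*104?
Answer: -9984/1231 ≈ -8.1105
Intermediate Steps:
c = -½ (c = -1/2 = -1*½ = -½ ≈ -0.50000)
g = 7488 (g = 3*(24*104) = 3*2496 = 7488)
o(h, s) = 11/2 (o(h, s) = 6 - ½ = 11/2)
I = -3693/4 (I = 7 - ((-18 - 1*18) + 11/2)² = 7 - ((-18 - 18) + 11/2)² = 7 - (-36 + 11/2)² = 7 - (-61/2)² = 7 - 1*3721/4 = 7 - 3721/4 = -3693/4 ≈ -923.25)
g/I = 7488/(-3693/4) = 7488*(-4/3693) = -9984/1231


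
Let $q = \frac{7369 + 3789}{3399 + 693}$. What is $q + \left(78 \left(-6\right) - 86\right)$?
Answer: $- \frac{1127905}{2046} \approx -551.27$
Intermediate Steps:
$q = \frac{5579}{2046}$ ($q = \frac{11158}{4092} = 11158 \cdot \frac{1}{4092} = \frac{5579}{2046} \approx 2.7268$)
$q + \left(78 \left(-6\right) - 86\right) = \frac{5579}{2046} + \left(78 \left(-6\right) - 86\right) = \frac{5579}{2046} - 554 = - \frac{1127905}{2046}$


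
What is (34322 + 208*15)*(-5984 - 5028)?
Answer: -412311304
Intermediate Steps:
(34322 + 208*15)*(-5984 - 5028) = (34322 + 3120)*(-11012) = 37442*(-11012) = -412311304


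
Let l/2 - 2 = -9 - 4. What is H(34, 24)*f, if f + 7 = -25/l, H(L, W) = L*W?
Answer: -52632/11 ≈ -4784.7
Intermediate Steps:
l = -22 (l = 4 + 2*(-9 - 4) = 4 + 2*(-13) = 4 - 26 = -22)
f = -129/22 (f = -7 - 25/(-22) = -7 - 25*(-1/22) = -7 + 25/22 = -129/22 ≈ -5.8636)
H(34, 24)*f = (34*24)*(-129/22) = 816*(-129/22) = -52632/11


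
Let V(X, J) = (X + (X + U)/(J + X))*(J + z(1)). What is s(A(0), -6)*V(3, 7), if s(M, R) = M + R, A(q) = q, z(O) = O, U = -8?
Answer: -120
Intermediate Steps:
V(X, J) = (1 + J)*(X + (-8 + X)/(J + X)) (V(X, J) = (X + (X - 8)/(J + X))*(J + 1) = (X + (-8 + X)/(J + X))*(1 + J) = (1 + J)*(X + (-8 + X)/(J + X)))
s(A(0), -6)*V(3, 7) = (0 - 6)*((-8 + 3 + 3**2 - 8*7 + 7*3**2 + 3*7**2 + 2*7*3)/(7 + 3)) = -6*(-8 + 3 + 9 - 56 + 7*9 + 3*49 + 42)/10 = -3*(-8 + 3 + 9 - 56 + 63 + 147 + 42)/5 = -3*200/5 = -6*20 = -120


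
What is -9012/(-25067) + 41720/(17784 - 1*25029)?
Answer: -28014380/5188869 ≈ -5.3989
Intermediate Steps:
-9012/(-25067) + 41720/(17784 - 1*25029) = -9012*(-1/25067) + 41720/(17784 - 25029) = 9012/25067 + 41720/(-7245) = 9012/25067 + 41720*(-1/7245) = 9012/25067 - 1192/207 = -28014380/5188869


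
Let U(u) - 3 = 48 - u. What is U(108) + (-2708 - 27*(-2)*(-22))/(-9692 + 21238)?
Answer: -331009/5773 ≈ -57.337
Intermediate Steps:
U(u) = 51 - u (U(u) = 3 + (48 - u) = 51 - u)
U(108) + (-2708 - 27*(-2)*(-22))/(-9692 + 21238) = (51 - 1*108) + (-2708 - 27*(-2)*(-22))/(-9692 + 21238) = (51 - 108) + (-2708 + 54*(-22))/11546 = -57 + (-2708 - 1188)*(1/11546) = -57 - 3896*1/11546 = -57 - 1948/5773 = -331009/5773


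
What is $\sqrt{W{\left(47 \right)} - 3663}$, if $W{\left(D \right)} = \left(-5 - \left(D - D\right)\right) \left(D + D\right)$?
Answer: $i \sqrt{4133} \approx 64.288 i$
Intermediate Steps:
$W{\left(D \right)} = - 10 D$ ($W{\left(D \right)} = \left(-5 - 0\right) 2 D = \left(-5 + 0\right) 2 D = - 5 \cdot 2 D = - 10 D$)
$\sqrt{W{\left(47 \right)} - 3663} = \sqrt{\left(-10\right) 47 - 3663} = \sqrt{-470 - 3663} = \sqrt{-4133} = i \sqrt{4133}$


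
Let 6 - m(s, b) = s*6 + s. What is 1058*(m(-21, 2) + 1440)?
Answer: 1685394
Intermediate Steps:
m(s, b) = 6 - 7*s (m(s, b) = 6 - (s*6 + s) = 6 - (6*s + s) = 6 - 7*s)
1058*(m(-21, 2) + 1440) = 1058*((6 - 7*(-21)) + 1440) = 1058*((6 + 147) + 1440) = 1058*(153 + 1440) = 1058*1593 = 1685394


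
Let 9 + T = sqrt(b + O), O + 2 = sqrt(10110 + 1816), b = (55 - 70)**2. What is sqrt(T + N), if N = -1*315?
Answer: sqrt(-324 + sqrt(223 + sqrt(11926))) ≈ 17.486*I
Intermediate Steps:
b = 225 (b = (-15)**2 = 225)
O = -2 + sqrt(11926) (O = -2 + sqrt(10110 + 1816) = -2 + sqrt(11926) ≈ 107.21)
T = -9 + sqrt(223 + sqrt(11926)) (T = -9 + sqrt(225 + (-2 + sqrt(11926))) = -9 + sqrt(223 + sqrt(11926)) ≈ 9.2265)
N = -315
sqrt(T + N) = sqrt((-9 + sqrt(223 + sqrt(11926))) - 315) = sqrt(-324 + sqrt(223 + sqrt(11926)))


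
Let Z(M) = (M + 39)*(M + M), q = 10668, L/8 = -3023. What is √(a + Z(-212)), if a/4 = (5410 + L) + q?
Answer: 4*√2558 ≈ 202.31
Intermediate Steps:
L = -24184 (L = 8*(-3023) = -24184)
Z(M) = 2*M*(39 + M) (Z(M) = (39 + M)*(2*M) = 2*M*(39 + M))
a = -32424 (a = 4*((5410 - 24184) + 10668) = 4*(-18774 + 10668) = 4*(-8106) = -32424)
√(a + Z(-212)) = √(-32424 + 2*(-212)*(39 - 212)) = √(-32424 + 2*(-212)*(-173)) = √(-32424 + 73352) = √40928 = 4*√2558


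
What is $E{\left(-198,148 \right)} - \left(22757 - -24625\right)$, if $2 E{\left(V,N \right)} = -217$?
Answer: $- \frac{94981}{2} \approx -47491.0$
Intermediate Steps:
$E{\left(V,N \right)} = - \frac{217}{2}$ ($E{\left(V,N \right)} = \frac{1}{2} \left(-217\right) = - \frac{217}{2}$)
$E{\left(-198,148 \right)} - \left(22757 - -24625\right) = - \frac{217}{2} - \left(22757 - -24625\right) = - \frac{217}{2} - \left(22757 + 24625\right) = - \frac{217}{2} - 47382 = - \frac{94981}{2}$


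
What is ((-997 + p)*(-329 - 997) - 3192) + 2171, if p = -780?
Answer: 2355281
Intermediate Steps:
((-997 + p)*(-329 - 997) - 3192) + 2171 = ((-997 - 780)*(-329 - 997) - 3192) + 2171 = (-1777*(-1326) - 3192) + 2171 = (2356302 - 3192) + 2171 = 2353110 + 2171 = 2355281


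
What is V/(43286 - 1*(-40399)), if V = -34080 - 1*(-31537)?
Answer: -2543/83685 ≈ -0.030388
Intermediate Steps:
V = -2543 (V = -34080 + 31537 = -2543)
V/(43286 - 1*(-40399)) = -2543/(43286 - 1*(-40399)) = -2543/(43286 + 40399) = -2543/83685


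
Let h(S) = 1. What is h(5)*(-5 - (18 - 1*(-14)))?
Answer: -37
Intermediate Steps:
h(5)*(-5 - (18 - 1*(-14))) = 1*(-5 - (18 - 1*(-14))) = 1*(-5 - (18 + 14)) = 1*(-5 - 1*32) = 1*(-5 - 32) = 1*(-37) = -37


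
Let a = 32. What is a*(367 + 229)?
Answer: 19072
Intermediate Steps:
a*(367 + 229) = 32*(367 + 229) = 32*596 = 19072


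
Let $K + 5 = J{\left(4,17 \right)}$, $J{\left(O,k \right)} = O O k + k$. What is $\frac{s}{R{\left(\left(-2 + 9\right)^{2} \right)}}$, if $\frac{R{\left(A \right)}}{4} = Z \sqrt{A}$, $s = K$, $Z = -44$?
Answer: $- \frac{71}{308} \approx -0.23052$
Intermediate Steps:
$J{\left(O,k \right)} = k + k O^{2}$ ($J{\left(O,k \right)} = O^{2} k + k = k O^{2} + k = k + k O^{2}$)
$K = 284$ ($K = -5 + 17 \left(1 + 4^{2}\right) = -5 + 17 \left(1 + 16\right) = -5 + 17 \cdot 17 = -5 + 289 = 284$)
$s = 284$
$R{\left(A \right)} = - 176 \sqrt{A}$ ($R{\left(A \right)} = 4 \left(- 44 \sqrt{A}\right) = - 176 \sqrt{A}$)
$\frac{s}{R{\left(\left(-2 + 9\right)^{2} \right)}} = \frac{284}{\left(-176\right) \sqrt{\left(-2 + 9\right)^{2}}} = \frac{284}{\left(-176\right) \sqrt{7^{2}}} = \frac{284}{\left(-176\right) \sqrt{49}} = \frac{284}{\left(-176\right) 7} = \frac{284}{-1232} = 284 \left(- \frac{1}{1232}\right) = - \frac{71}{308}$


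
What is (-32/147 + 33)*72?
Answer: 115656/49 ≈ 2360.3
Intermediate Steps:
(-32/147 + 33)*72 = (4819/147)*72 = 115656/49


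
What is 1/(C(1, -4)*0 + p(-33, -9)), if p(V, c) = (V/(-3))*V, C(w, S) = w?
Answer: -1/363 ≈ -0.0027548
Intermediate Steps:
p(V, c) = -V**2/3 (p(V, c) = (-V/3)*V = -V**2/3)
1/(C(1, -4)*0 + p(-33, -9)) = 1/(1*0 - 1/3*(-33)**2) = 1/(0 - 1/3*1089) = 1/(0 - 363) = 1/(-363) = -1/363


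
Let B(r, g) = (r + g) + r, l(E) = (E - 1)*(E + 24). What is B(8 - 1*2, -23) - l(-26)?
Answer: -65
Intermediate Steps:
l(E) = (-1 + E)*(24 + E)
B(r, g) = g + 2*r (B(r, g) = (g + r) + r = g + 2*r)
B(8 - 1*2, -23) - l(-26) = (-23 + 2*(8 - 1*2)) - (-24 + (-26)² + 23*(-26)) = (-23 + 2*(8 - 2)) - (-24 + 676 - 598) = (-23 + 2*6) - 1*54 = (-23 + 12) - 54 = -11 - 54 = -65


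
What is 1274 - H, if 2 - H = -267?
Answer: 1005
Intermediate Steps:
H = 269 (H = 2 - 1*(-267) = 2 + 267 = 269)
1274 - H = 1274 - 1*269 = 1274 - 269 = 1005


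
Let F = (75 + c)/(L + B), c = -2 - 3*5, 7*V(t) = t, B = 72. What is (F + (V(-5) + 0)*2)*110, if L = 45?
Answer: -84040/819 ≈ -102.61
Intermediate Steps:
V(t) = t/7
c = -17 (c = -2 - 15 = -17)
F = 58/117 (F = (75 - 17)/(45 + 72) = 58/117 ≈ 0.49573)
(F + (V(-5) + 0)*2)*110 = (58/117 + ((1/7)*(-5) + 0)*2)*110 = (58/117 + (-5/7 + 0)*2)*110 = (58/117 - 5/7*2)*110 = (58/117 - 10/7)*110 = -764/819*110 = -84040/819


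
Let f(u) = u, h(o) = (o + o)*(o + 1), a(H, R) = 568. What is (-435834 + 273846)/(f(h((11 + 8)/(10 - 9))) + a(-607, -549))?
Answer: -40497/332 ≈ -121.98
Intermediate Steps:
h(o) = 2*o*(1 + o) (h(o) = (2*o)*(1 + o) = 2*o*(1 + o))
(-435834 + 273846)/(f(h((11 + 8)/(10 - 9))) + a(-607, -549)) = (-435834 + 273846)/(2*((11 + 8)/(10 - 9))*(1 + (11 + 8)/(10 - 9)) + 568) = -161988/(2*(19/1)*(1 + 19/1) + 568) = -161988/(2*(19*1)*(1 + 19*1) + 568) = -161988/(2*19*(1 + 19) + 568) = -161988/(2*19*20 + 568) = -161988/(760 + 568) = -161988/1328 = -161988*1/1328 = -40497/332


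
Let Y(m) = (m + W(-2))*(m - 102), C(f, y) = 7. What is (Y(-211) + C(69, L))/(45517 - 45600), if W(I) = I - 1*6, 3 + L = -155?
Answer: -68554/83 ≈ -825.95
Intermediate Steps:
L = -158 (L = -3 - 155 = -158)
W(I) = -6 + I (W(I) = I - 6 = -6 + I)
Y(m) = (-102 + m)*(-8 + m) (Y(m) = (m + (-6 - 2))*(m - 102) = (m - 8)*(-102 + m) = (-8 + m)*(-102 + m) = (-102 + m)*(-8 + m))
(Y(-211) + C(69, L))/(45517 - 45600) = ((816 + (-211)**2 - 110*(-211)) + 7)/(45517 - 45600) = ((816 + 44521 + 23210) + 7)/(-83) = (68547 + 7)*(-1/83) = 68554*(-1/83) = -68554/83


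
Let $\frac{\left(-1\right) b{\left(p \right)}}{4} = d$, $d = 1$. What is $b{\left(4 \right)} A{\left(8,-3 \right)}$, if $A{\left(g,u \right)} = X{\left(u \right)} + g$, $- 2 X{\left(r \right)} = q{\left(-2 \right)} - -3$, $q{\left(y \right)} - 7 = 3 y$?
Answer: $-24$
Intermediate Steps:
$q{\left(y \right)} = 7 + 3 y$
$X{\left(r \right)} = -2$ ($X{\left(r \right)} = - \frac{\left(7 + 3 \left(-2\right)\right) - -3}{2} = - \frac{\left(7 - 6\right) + 3}{2} = - \frac{1 + 3}{2} = \left(- \frac{1}{2}\right) 4 = -2$)
$b{\left(p \right)} = -4$ ($b{\left(p \right)} = \left(-4\right) 1 = -4$)
$A{\left(g,u \right)} = -2 + g$
$b{\left(4 \right)} A{\left(8,-3 \right)} = - 4 \left(-2 + 8\right) = \left(-4\right) 6 = -24$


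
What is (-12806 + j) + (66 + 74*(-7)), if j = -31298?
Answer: -44556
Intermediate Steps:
(-12806 + j) + (66 + 74*(-7)) = (-12806 - 31298) + (66 + 74*(-7)) = -44104 + (66 - 518) = -44104 - 452 = -44556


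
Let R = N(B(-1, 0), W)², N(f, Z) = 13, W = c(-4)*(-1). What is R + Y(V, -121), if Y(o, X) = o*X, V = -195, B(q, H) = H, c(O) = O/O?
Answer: 23764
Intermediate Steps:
c(O) = 1
W = -1 (W = 1*(-1) = -1)
Y(o, X) = X*o
R = 169 (R = 13² = 169)
R + Y(V, -121) = 169 - 121*(-195) = 169 + 23595 = 23764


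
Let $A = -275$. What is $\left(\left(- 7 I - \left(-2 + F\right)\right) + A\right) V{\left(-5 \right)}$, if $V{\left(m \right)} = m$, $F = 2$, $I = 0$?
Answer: $1375$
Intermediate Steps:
$\left(\left(- 7 I - \left(-2 + F\right)\right) + A\right) V{\left(-5 \right)} = \left(\left(\left(-7\right) 0 + \left(2 - 2\right)\right) - 275\right) \left(-5\right) = \left(\left(0 + \left(2 - 2\right)\right) - 275\right) \left(-5\right) = \left(\left(0 + 0\right) - 275\right) \left(-5\right) = \left(0 - 275\right) \left(-5\right) = \left(-275\right) \left(-5\right) = 1375$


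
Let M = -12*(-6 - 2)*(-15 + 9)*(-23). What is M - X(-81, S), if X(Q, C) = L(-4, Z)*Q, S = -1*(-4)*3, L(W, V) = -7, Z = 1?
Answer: 12681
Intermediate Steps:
S = 12 (S = 4*3 = 12)
X(Q, C) = -7*Q
M = 13248 (M = -(-96)*(-6)*(-23) = -12*48*(-23) = -576*(-23) = 13248)
M - X(-81, S) = 13248 - (-7)*(-81) = 13248 - 1*567 = 13248 - 567 = 12681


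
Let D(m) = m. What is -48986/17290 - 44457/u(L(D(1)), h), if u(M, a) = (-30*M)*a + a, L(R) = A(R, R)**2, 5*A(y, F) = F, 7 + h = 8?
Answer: 274518476/1235 ≈ 2.2228e+5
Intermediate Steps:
h = 1 (h = -7 + 8 = 1)
A(y, F) = F/5
L(R) = R**2/25 (L(R) = (R/5)**2 = R**2/25)
u(M, a) = a - 30*M*a (u(M, a) = -30*M*a + a = a - 30*M*a)
-48986/17290 - 44457/u(L(D(1)), h) = -48986/17290 - 44457/(1 - 6*1**2/5) = -48986*1/17290 - 44457/(1 - 6/5) = -3499/1235 - 44457/(1 - 30*1/25) = -3499/1235 - 44457/(1 - 6/5) = -3499/1235 - 44457/(1*(-1/5)) = -3499/1235 - 44457/(-1/5) = -3499/1235 - 44457*(-5) = -3499/1235 + 222285 = 274518476/1235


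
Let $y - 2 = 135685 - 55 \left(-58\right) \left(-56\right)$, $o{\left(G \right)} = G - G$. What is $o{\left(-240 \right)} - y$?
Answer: $42953$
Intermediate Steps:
$o{\left(G \right)} = 0$
$y = -42953$ ($y = 2 + \left(135685 - 55 \left(-58\right) \left(-56\right)\right) = 2 + \left(135685 - \left(-3190\right) \left(-56\right)\right) = 2 + \left(135685 - 178640\right) = 2 - 42955 = -42953$)
$o{\left(-240 \right)} - y = 0 - -42953 = 0 + 42953 = 42953$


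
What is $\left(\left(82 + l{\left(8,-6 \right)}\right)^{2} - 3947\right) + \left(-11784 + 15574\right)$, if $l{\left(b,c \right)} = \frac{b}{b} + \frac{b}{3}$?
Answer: $\frac{64636}{9} \approx 7181.8$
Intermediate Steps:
$l{\left(b,c \right)} = 1 + \frac{b}{3}$ ($l{\left(b,c \right)} = 1 + b \frac{1}{3} = 1 + \frac{b}{3}$)
$\left(\left(82 + l{\left(8,-6 \right)}\right)^{2} - 3947\right) + \left(-11784 + 15574\right) = \left(\left(82 + \left(1 + \frac{1}{3} \cdot 8\right)\right)^{2} - 3947\right) + \left(-11784 + 15574\right) = \left(\left(82 + \left(1 + \frac{8}{3}\right)\right)^{2} - 3947\right) + 3790 = \left(\left(82 + \frac{11}{3}\right)^{2} - 3947\right) + 3790 = \left(\left(\frac{257}{3}\right)^{2} - 3947\right) + 3790 = \left(\frac{66049}{9} - 3947\right) + 3790 = \frac{30526}{9} + 3790 = \frac{64636}{9}$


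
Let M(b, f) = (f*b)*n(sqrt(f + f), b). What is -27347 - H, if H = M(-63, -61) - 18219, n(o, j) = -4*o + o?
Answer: -9128 + 11529*I*sqrt(122) ≈ -9128.0 + 1.2734e+5*I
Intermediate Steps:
n(o, j) = -3*o
M(b, f) = -3*b*sqrt(2)*f**(3/2) (M(b, f) = (f*b)*(-3*sqrt(f + f)) = (b*f)*(-3*sqrt(2)*sqrt(f)) = -3*b*sqrt(2)*f**(3/2))
H = -18219 - 11529*I*sqrt(122) (H = -3*(-63)*sqrt(2)*(-61)**(3/2) - 18219 = -3*(-63)*sqrt(2)*(-61*I*sqrt(61)) - 18219 = -11529*I*sqrt(122) - 18219 = -18219 - 11529*I*sqrt(122) ≈ -18219.0 - 1.2734e+5*I)
-27347 - H = -27347 - (-18219 - 11529*I*sqrt(122)) = -27347 + (18219 + 11529*I*sqrt(122)) = -9128 + 11529*I*sqrt(122)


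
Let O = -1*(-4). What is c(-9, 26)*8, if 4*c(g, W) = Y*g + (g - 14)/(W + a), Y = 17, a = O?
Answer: -4613/15 ≈ -307.53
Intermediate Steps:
O = 4
a = 4
c(g, W) = 17*g/4 + (-14 + g)/(4*(4 + W)) (c(g, W) = (17*g + (g - 14)/(W + 4))/4 = (17*g + (-14 + g)/(4 + W))/4 = 17*g/4 + (-14 + g)/(4*(4 + W)))
c(-9, 26)*8 = ((-14 + 69*(-9) + 17*26*(-9))/(4*(4 + 26)))*8 = ((¼)*(-14 - 621 - 3978)/30)*8 = ((¼)*(1/30)*(-4613))*8 = -4613/120*8 = -4613/15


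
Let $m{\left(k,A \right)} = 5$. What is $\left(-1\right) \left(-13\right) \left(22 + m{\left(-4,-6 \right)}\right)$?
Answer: $351$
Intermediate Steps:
$\left(-1\right) \left(-13\right) \left(22 + m{\left(-4,-6 \right)}\right) = \left(-1\right) \left(-13\right) \left(22 + 5\right) = 13 \cdot 27 = 351$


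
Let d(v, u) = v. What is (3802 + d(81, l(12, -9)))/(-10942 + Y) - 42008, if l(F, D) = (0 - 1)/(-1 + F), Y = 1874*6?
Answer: -12682533/302 ≈ -41995.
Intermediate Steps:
Y = 11244
l(F, D) = -1/(-1 + F)
(3802 + d(81, l(12, -9)))/(-10942 + Y) - 42008 = (3802 + 81)/(-10942 + 11244) - 42008 = 3883/302 - 42008 = -12682533/302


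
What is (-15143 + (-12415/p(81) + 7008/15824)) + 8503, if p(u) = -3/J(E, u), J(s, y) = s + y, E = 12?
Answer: 374064963/989 ≈ 3.7823e+5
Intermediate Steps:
p(u) = -3/(12 + u)
(-15143 + (-12415/p(81) + 7008/15824)) + 8503 = (-15143 + (-12415/((-3/(12 + 81))) + 7008/15824)) + 8503 = (-15143 + (-12415/((-3/93)) + 7008*(1/15824))) + 8503 = (-15143 + (-12415/((-3*1/93)) + 438/989)) + 8503 = (-15143 + (-12415/(-1/31) + 438/989)) + 8503 = (-15143 + (-12415*(-31) + 438/989)) + 8503 = (-15143 + (384865 + 438/989)) + 8503 = (-15143 + 380631923/989) + 8503 = 365655496/989 + 8503 = 374064963/989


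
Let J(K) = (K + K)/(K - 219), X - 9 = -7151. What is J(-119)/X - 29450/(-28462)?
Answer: 935334319/904041502 ≈ 1.0346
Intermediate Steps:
X = -7142 (X = 9 - 7151 = -7142)
J(K) = 2*K/(-219 + K) (J(K) = (2*K)/(-219 + K) = 2*K/(-219 + K))
J(-119)/X - 29450/(-28462) = (2*(-119)/(-219 - 119))/(-7142) - 29450/(-28462) = (2*(-119)/(-338))*(-1/7142) - 29450*(-1/28462) = (2*(-119)*(-1/338))*(-1/7142) + 775/749 = (119/169)*(-1/7142) + 775/749 = -119/1206998 + 775/749 = 935334319/904041502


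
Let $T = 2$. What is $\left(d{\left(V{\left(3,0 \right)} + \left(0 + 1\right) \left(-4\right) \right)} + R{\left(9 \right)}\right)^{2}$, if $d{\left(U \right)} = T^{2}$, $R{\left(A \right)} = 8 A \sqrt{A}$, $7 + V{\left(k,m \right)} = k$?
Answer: $48400$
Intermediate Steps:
$V{\left(k,m \right)} = -7 + k$
$R{\left(A \right)} = 8 A^{\frac{3}{2}}$
$d{\left(U \right)} = 4$ ($d{\left(U \right)} = 2^{2} = 4$)
$\left(d{\left(V{\left(3,0 \right)} + \left(0 + 1\right) \left(-4\right) \right)} + R{\left(9 \right)}\right)^{2} = \left(4 + 8 \cdot 9^{\frac{3}{2}}\right)^{2} = \left(4 + 8 \cdot 27\right)^{2} = \left(4 + 216\right)^{2} = 220^{2} = 48400$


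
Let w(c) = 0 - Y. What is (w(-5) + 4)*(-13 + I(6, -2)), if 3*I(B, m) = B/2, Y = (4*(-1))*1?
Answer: -96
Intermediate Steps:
Y = -4 (Y = -4*1 = -4)
I(B, m) = B/6 (I(B, m) = (B/2)/3 = B/6)
w(c) = 4 (w(c) = 0 - 1*(-4) = 0 + 4 = 4)
(w(-5) + 4)*(-13 + I(6, -2)) = (4 + 4)*(-13 + (⅙)*6) = 8*(-13 + 1) = 8*(-12) = -96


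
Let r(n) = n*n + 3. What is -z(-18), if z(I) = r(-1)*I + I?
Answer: 90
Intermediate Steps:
r(n) = 3 + n**2 (r(n) = n**2 + 3 = 3 + n**2)
z(I) = 5*I (z(I) = (3 + (-1)**2)*I + I = (3 + 1)*I + I = 4*I + I = 5*I)
-z(-18) = -5*(-18) = -1*(-90) = 90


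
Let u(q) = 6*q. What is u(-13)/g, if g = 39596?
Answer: -39/19798 ≈ -0.0019699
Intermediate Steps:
u(-13)/g = (6*(-13))/39596 = -78*1/39596 = -39/19798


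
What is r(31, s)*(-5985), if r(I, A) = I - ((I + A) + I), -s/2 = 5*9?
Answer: -353115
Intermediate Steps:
s = -90 (s = -10*9 = -2*45 = -90)
r(I, A) = -A - I (r(I, A) = I - ((A + I) + I) = I - (A + 2*I) = I + (-A - 2*I) = -A - I)
r(31, s)*(-5985) = (-1*(-90) - 1*31)*(-5985) = (90 - 31)*(-5985) = 59*(-5985) = -353115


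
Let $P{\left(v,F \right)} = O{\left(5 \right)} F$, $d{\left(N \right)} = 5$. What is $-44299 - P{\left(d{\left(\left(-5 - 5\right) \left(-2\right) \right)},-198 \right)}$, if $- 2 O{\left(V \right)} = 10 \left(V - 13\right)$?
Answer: $-36379$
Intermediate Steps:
$O{\left(V \right)} = 65 - 5 V$ ($O{\left(V \right)} = - \frac{10 \left(V - 13\right)}{2} = - \frac{10 \left(-13 + V\right)}{2} = - \frac{-130 + 10 V}{2} = 65 - 5 V$)
$P{\left(v,F \right)} = 40 F$ ($P{\left(v,F \right)} = \left(65 - 25\right) F = 40 F$)
$-44299 - P{\left(d{\left(\left(-5 - 5\right) \left(-2\right) \right)},-198 \right)} = -44299 - 40 \left(-198\right) = -44299 - -7920 = -44299 + 7920 = -36379$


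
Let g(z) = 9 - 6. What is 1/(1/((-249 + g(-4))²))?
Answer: 60516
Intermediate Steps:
g(z) = 3
1/(1/((-249 + g(-4))²)) = 1/(1/((-249 + 3)²)) = 1/(1/((-246)²)) = 1/(1/60516) = 60516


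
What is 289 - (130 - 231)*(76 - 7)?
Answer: 7258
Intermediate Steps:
289 - (130 - 231)*(76 - 7) = 289 - (-101)*69 = 289 - 1*(-6969) = 289 + 6969 = 7258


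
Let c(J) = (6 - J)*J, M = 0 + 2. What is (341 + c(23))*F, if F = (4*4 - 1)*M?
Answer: -1500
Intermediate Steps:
M = 2
c(J) = J*(6 - J)
F = 30 (F = (4*4 - 1)*2 = (16 - 1)*2 = 15*2 = 30)
(341 + c(23))*F = (341 + 23*(6 - 1*23))*30 = (341 + 23*(6 - 23))*30 = (341 + 23*(-17))*30 = (341 - 391)*30 = -50*30 = -1500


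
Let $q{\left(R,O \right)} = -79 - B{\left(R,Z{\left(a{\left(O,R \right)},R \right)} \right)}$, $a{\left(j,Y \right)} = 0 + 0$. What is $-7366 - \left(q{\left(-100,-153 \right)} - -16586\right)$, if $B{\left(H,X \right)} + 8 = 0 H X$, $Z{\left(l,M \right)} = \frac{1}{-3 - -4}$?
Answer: $-23881$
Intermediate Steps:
$a{\left(j,Y \right)} = 0$
$Z{\left(l,M \right)} = 1$ ($Z{\left(l,M \right)} = \frac{1}{-3 + 4} = 1^{-1} = 1$)
$B{\left(H,X \right)} = -8$ ($B{\left(H,X \right)} = -8 + 0 H X = -8 + 0 X = -8 + 0 = -8$)
$q{\left(R,O \right)} = -71$ ($q{\left(R,O \right)} = -79 - -8 = -79 + 8 = -71$)
$-7366 - \left(q{\left(-100,-153 \right)} - -16586\right) = -7366 - \left(-71 - -16586\right) = -7366 - \left(-71 + 16586\right) = -7366 - 16515 = -23881$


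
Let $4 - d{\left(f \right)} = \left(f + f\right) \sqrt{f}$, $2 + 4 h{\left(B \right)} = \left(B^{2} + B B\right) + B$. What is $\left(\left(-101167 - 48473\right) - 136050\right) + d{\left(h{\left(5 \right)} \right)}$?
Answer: $-285686 - \frac{53 \sqrt{53}}{4} \approx -2.8578 \cdot 10^{5}$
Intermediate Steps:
$h{\left(B \right)} = - \frac{1}{2} + \frac{B^{2}}{2} + \frac{B}{4}$ ($h{\left(B \right)} = - \frac{1}{2} + \frac{\left(B^{2} + B B\right) + B}{4} = - \frac{1}{2} + \frac{\left(B^{2} + B^{2}\right) + B}{4} = - \frac{1}{2} + \frac{2 B^{2} + B}{4} = - \frac{1}{2} + \frac{B + 2 B^{2}}{4} = - \frac{1}{2} + \left(\frac{B^{2}}{2} + \frac{B}{4}\right) = - \frac{1}{2} + \frac{B^{2}}{2} + \frac{B}{4}$)
$d{\left(f \right)} = 4 - 2 f^{\frac{3}{2}}$ ($d{\left(f \right)} = 4 - \left(f + f\right) \sqrt{f} = 4 - 2 f \sqrt{f} = 4 - 2 f^{\frac{3}{2}}$)
$\left(\left(-101167 - 48473\right) - 136050\right) + d{\left(h{\left(5 \right)} \right)} = \left(\left(-101167 - 48473\right) - 136050\right) + \left(4 - 2 \left(- \frac{1}{2} + \frac{5^{2}}{2} + \frac{1}{4} \cdot 5\right)^{\frac{3}{2}}\right) = \left(-149640 - 136050\right) + \left(4 - 2 \left(- \frac{1}{2} + \frac{1}{2} \cdot 25 + \frac{5}{4}\right)^{\frac{3}{2}}\right) = -285690 + \left(4 - 2 \left(- \frac{1}{2} + \frac{25}{2} + \frac{5}{4}\right)^{\frac{3}{2}}\right) = -285690 + \left(4 - 2 \left(\frac{53}{4}\right)^{\frac{3}{2}}\right) = -285690 + \left(4 - 2 \frac{53 \sqrt{53}}{8}\right) = -285690 + \left(4 - \frac{53 \sqrt{53}}{4}\right) = -285686 - \frac{53 \sqrt{53}}{4}$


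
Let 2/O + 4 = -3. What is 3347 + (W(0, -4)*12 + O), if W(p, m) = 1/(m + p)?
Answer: 23406/7 ≈ 3343.7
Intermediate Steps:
O = -2/7 (O = 2/(-4 - 3) = 2/(-7) = 2*(-1/7) = -2/7 ≈ -0.28571)
3347 + (W(0, -4)*12 + O) = 3347 + (12/(-4 + 0) - 2/7) = 3347 + (12/(-4) - 2/7) = 3347 + (-1/4*12 - 2/7) = 3347 + (-3 - 2/7) = 3347 - 23/7 = 23406/7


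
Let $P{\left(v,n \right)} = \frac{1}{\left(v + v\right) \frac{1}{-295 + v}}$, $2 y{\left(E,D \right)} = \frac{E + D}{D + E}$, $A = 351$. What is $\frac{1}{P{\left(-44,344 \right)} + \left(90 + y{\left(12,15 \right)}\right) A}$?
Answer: $\frac{88}{2795703} \approx 3.1477 \cdot 10^{-5}$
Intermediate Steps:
$y{\left(E,D \right)} = \frac{1}{2}$ ($y{\left(E,D \right)} = \frac{\left(E + D\right) \frac{1}{D + E}}{2} = \frac{\left(D + E\right) \frac{1}{D + E}}{2} = \frac{1}{2} \cdot 1 = \frac{1}{2}$)
$P{\left(v,n \right)} = \frac{-295 + v}{2 v}$ ($P{\left(v,n \right)} = \frac{1}{2 v \frac{1}{-295 + v}} = \frac{-295 + v}{2 v}$)
$\frac{1}{P{\left(-44,344 \right)} + \left(90 + y{\left(12,15 \right)}\right) A} = \frac{1}{\frac{-295 - 44}{2 \left(-44\right)} + \left(90 + \frac{1}{2}\right) 351} = \frac{1}{\frac{1}{2} \left(- \frac{1}{44}\right) \left(-339\right) + \frac{181}{2} \cdot 351} = \frac{1}{\frac{339}{88} + \frac{63531}{2}} = \frac{1}{\frac{2795703}{88}} = \frac{88}{2795703}$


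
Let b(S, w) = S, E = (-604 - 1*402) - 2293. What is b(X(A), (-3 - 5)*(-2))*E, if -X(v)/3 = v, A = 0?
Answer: 0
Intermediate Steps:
X(v) = -3*v
E = -3299 (E = (-604 - 402) - 2293 = -1006 - 2293 = -3299)
b(X(A), (-3 - 5)*(-2))*E = -3*0*(-3299) = 0*(-3299) = 0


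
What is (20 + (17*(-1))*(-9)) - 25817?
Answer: -25644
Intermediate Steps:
(20 + (17*(-1))*(-9)) - 25817 = (20 - 17*(-9)) - 25817 = (20 + 153) - 25817 = 173 - 25817 = -25644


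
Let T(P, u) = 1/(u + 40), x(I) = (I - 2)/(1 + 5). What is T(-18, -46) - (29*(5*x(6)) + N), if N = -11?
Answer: -515/6 ≈ -85.833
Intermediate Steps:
x(I) = -1/3 + I/6 (x(I) = (-2 + I)/6 = (-2 + I)*(1/6) = -1/3 + I/6)
T(P, u) = 1/(40 + u)
T(-18, -46) - (29*(5*x(6)) + N) = 1/(40 - 46) - (29*(5*(-1/3 + (1/6)*6)) - 11) = 1/(-6) - (29*(5*(-1/3 + 1)) - 11) = -1/6 - (29*(5*(2/3)) - 11) = -1/6 - (29*(10/3) - 11) = -1/6 - (290/3 - 11) = -1/6 - 1*257/3 = -1/6 - 257/3 = -515/6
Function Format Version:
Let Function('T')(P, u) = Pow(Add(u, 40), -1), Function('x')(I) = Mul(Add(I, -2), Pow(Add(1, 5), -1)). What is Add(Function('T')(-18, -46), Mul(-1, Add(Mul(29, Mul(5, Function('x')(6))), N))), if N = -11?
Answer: Rational(-515, 6) ≈ -85.833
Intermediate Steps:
Function('x')(I) = Add(Rational(-1, 3), Mul(Rational(1, 6), I)) (Function('x')(I) = Mul(Add(-2, I), Pow(6, -1)) = Mul(Add(-2, I), Rational(1, 6)) = Add(Rational(-1, 3), Mul(Rational(1, 6), I)))
Function('T')(P, u) = Pow(Add(40, u), -1)
Add(Function('T')(-18, -46), Mul(-1, Add(Mul(29, Mul(5, Function('x')(6))), N))) = Add(Pow(Add(40, -46), -1), Mul(-1, Add(Mul(29, Mul(5, Add(Rational(-1, 3), Mul(Rational(1, 6), 6)))), -11))) = Add(Pow(-6, -1), Mul(-1, Add(Mul(29, Mul(5, Add(Rational(-1, 3), 1))), -11))) = Add(Rational(-1, 6), Mul(-1, Add(Mul(29, Mul(5, Rational(2, 3))), -11))) = Add(Rational(-1, 6), Mul(-1, Add(Mul(29, Rational(10, 3)), -11))) = Add(Rational(-1, 6), Mul(-1, Add(Rational(290, 3), -11))) = Add(Rational(-1, 6), Mul(-1, Rational(257, 3))) = Add(Rational(-1, 6), Rational(-257, 3)) = Rational(-515, 6)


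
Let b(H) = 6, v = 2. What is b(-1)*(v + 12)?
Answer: 84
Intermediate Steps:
b(-1)*(v + 12) = 6*(2 + 12) = 6*14 = 84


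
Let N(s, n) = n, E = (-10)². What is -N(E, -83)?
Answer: 83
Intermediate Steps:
E = 100
-N(E, -83) = -1*(-83) = 83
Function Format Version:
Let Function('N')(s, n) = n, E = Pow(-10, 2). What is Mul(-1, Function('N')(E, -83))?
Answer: 83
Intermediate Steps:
E = 100
Mul(-1, Function('N')(E, -83)) = Mul(-1, -83) = 83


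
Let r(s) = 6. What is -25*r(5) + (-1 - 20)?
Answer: -171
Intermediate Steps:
-25*r(5) + (-1 - 20) = -25*6 + (-1 - 20) = -150 - 21 = -171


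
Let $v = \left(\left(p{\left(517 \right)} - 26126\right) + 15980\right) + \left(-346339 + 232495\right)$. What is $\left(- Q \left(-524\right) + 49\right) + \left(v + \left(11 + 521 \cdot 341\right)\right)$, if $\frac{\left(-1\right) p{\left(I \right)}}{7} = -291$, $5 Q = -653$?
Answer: $- \frac{63332}{5} \approx -12666.0$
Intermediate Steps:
$Q = - \frac{653}{5}$ ($Q = \frac{1}{5} \left(-653\right) = - \frac{653}{5} \approx -130.6$)
$p{\left(I \right)} = 2037$ ($p{\left(I \right)} = \left(-7\right) \left(-291\right) = 2037$)
$v = -121953$ ($v = \left(\left(2037 - 26126\right) + 15980\right) + \left(-346339 + 232495\right) = \left(-24089 + 15980\right) - 113844 = -8109 - 113844 = -121953$)
$\left(- Q \left(-524\right) + 49\right) + \left(v + \left(11 + 521 \cdot 341\right)\right) = \left(\left(-1\right) \left(- \frac{653}{5}\right) \left(-524\right) + 49\right) + \left(-121953 + \left(11 + 521 \cdot 341\right)\right) = \left(\frac{653}{5} \left(-524\right) + 49\right) + \left(-121953 + \left(11 + 177661\right)\right) = \left(- \frac{342172}{5} + 49\right) + \left(-121953 + 177672\right) = - \frac{341927}{5} + 55719 = - \frac{63332}{5}$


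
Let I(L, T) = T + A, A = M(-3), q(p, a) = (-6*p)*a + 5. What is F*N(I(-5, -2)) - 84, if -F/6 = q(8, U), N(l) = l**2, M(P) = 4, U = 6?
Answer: 6708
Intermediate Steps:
q(p, a) = 5 - 6*a*p (q(p, a) = -6*a*p + 5 = 5 - 6*a*p)
A = 4
I(L, T) = 4 + T (I(L, T) = T + 4 = 4 + T)
F = 1698 (F = -6*(5 - 6*6*8) = -6*(5 - 288) = -6*(-283) = 1698)
F*N(I(-5, -2)) - 84 = 1698*(4 - 2)**2 - 84 = 1698*2**2 - 84 = 1698*4 - 84 = 6792 - 84 = 6708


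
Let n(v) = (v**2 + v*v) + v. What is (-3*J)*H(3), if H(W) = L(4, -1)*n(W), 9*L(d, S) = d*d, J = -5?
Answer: 560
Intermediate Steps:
n(v) = v + 2*v**2 (n(v) = (v**2 + v**2) + v = 2*v**2 + v = v + 2*v**2)
L(d, S) = d**2/9 (L(d, S) = (d*d)/9 = d**2/9)
H(W) = 16*W*(1 + 2*W)/9 (H(W) = ((1/9)*4**2)*(W*(1 + 2*W)) = ((1/9)*16)*(W*(1 + 2*W)) = 16*(W*(1 + 2*W))/9 = 16*W*(1 + 2*W)/9)
(-3*J)*H(3) = (-3*(-5))*((16/9)*3*(1 + 2*3)) = 15*((16/9)*3*(1 + 6)) = 15*((16/9)*3*7) = 15*(112/3) = 560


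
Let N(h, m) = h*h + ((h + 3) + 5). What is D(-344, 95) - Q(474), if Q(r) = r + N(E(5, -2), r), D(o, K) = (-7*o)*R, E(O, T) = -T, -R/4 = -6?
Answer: 57304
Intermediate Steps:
R = 24 (R = -4*(-6) = 24)
N(h, m) = 8 + h + h**2 (N(h, m) = h**2 + ((3 + h) + 5) = h**2 + (8 + h) = 8 + h + h**2)
D(o, K) = -168*o (D(o, K) = -7*o*24 = -168*o)
Q(r) = 14 + r (Q(r) = r + (8 - 1*(-2) + (-1*(-2))**2) = r + (8 + 2 + 2**2) = r + (8 + 2 + 4) = r + 14 = 14 + r)
D(-344, 95) - Q(474) = -168*(-344) - (14 + 474) = 57792 - 1*488 = 57792 - 488 = 57304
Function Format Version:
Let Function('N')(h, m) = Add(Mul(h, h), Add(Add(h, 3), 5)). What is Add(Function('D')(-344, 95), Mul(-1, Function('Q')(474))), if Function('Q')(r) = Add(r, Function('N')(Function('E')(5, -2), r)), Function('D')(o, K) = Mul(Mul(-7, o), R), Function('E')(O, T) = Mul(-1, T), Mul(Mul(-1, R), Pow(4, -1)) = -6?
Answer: 57304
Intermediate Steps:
R = 24 (R = Mul(-4, -6) = 24)
Function('N')(h, m) = Add(8, h, Pow(h, 2)) (Function('N')(h, m) = Add(Pow(h, 2), Add(Add(3, h), 5)) = Add(Pow(h, 2), Add(8, h)) = Add(8, h, Pow(h, 2)))
Function('D')(o, K) = Mul(-168, o) (Function('D')(o, K) = Mul(Mul(-7, o), 24) = Mul(-168, o))
Function('Q')(r) = Add(14, r) (Function('Q')(r) = Add(r, Add(8, Mul(-1, -2), Pow(Mul(-1, -2), 2))) = Add(r, Add(8, 2, Pow(2, 2))) = Add(r, Add(8, 2, 4)) = Add(r, 14) = Add(14, r))
Add(Function('D')(-344, 95), Mul(-1, Function('Q')(474))) = Add(Mul(-168, -344), Mul(-1, Add(14, 474))) = Add(57792, Mul(-1, 488)) = Add(57792, -488) = 57304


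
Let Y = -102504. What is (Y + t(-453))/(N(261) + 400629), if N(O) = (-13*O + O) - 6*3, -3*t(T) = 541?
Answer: -308053/1192437 ≈ -0.25834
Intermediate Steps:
t(T) = -541/3 (t(T) = -⅓*541 = -541/3)
N(O) = -18 - 12*O (N(O) = -12*O - 18 = -18 - 12*O)
(Y + t(-453))/(N(261) + 400629) = (-102504 - 541/3)/((-18 - 12*261) + 400629) = -308053/(3*((-18 - 3132) + 400629)) = -308053/(3*(-3150 + 400629)) = -308053/3/397479 = -308053/3*1/397479 = -308053/1192437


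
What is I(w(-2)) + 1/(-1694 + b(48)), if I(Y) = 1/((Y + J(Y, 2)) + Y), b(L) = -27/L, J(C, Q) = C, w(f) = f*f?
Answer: 26921/325356 ≈ 0.082743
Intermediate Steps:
w(f) = f**2
I(Y) = 1/(3*Y) (I(Y) = 1/((Y + Y) + Y) = 1/(2*Y + Y) = 1/(3*Y))
I(w(-2)) + 1/(-1694 + b(48)) = 1/(3*((-2)**2)) + 1/(-1694 - 27/48) = (1/3)/4 + 1/(-1694 - 27*1/48) = (1/3)*(1/4) + 1/(-1694 - 9/16) = 1/12 + 1/(-27113/16) = 1/12 - 16/27113 = 26921/325356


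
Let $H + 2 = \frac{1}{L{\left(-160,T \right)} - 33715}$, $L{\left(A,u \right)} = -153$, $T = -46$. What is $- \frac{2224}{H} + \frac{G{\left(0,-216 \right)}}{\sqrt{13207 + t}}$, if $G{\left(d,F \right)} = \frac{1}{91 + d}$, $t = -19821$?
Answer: $\frac{75322432}{67737} - \frac{i \sqrt{6614}}{601874} \approx 1112.0 - 0.00013512 i$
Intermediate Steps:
$H = - \frac{67737}{33868}$ ($H = -2 + \frac{1}{-153 - 33715} = -2 + \frac{1}{-33868} = -2 - \frac{1}{33868} = - \frac{67737}{33868} \approx -2.0$)
$- \frac{2224}{H} + \frac{G{\left(0,-216 \right)}}{\sqrt{13207 + t}} = - \frac{2224}{- \frac{67737}{33868}} + \frac{1}{\left(91 + 0\right) \sqrt{13207 - 19821}} = \left(-2224\right) \left(- \frac{33868}{67737}\right) + \frac{1}{91 \sqrt{-6614}} = \frac{75322432}{67737} + \frac{1}{91 i \sqrt{6614}} = \frac{75322432}{67737} + \frac{\left(- \frac{1}{6614}\right) i \sqrt{6614}}{91} = \frac{75322432}{67737} - \frac{i \sqrt{6614}}{601874}$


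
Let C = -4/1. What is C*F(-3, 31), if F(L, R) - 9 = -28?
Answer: 76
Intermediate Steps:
C = -4 (C = -4*1 = -4)
F(L, R) = -19 (F(L, R) = 9 - 28 = -19)
C*F(-3, 31) = -4*(-19) = 76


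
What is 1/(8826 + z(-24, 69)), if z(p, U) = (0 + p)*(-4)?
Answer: 1/8922 ≈ 0.00011208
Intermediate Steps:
z(p, U) = -4*p (z(p, U) = p*(-4) = -4*p)
1/(8826 + z(-24, 69)) = 1/(8826 - 4*(-24)) = 1/(8826 + 96) = 1/8922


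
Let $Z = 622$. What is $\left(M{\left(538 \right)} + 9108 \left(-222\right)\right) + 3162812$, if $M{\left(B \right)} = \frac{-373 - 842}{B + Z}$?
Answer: $\frac{264673709}{232} \approx 1.1408 \cdot 10^{6}$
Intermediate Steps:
$M{\left(B \right)} = - \frac{1215}{622 + B}$ ($M{\left(B \right)} = \frac{-373 - 842}{B + 622} = - \frac{1215}{622 + B}$)
$\left(M{\left(538 \right)} + 9108 \left(-222\right)\right) + 3162812 = \left(- \frac{1215}{622 + 538} + 9108 \left(-222\right)\right) + 3162812 = \left(- \frac{1215}{1160} - 2021976\right) + 3162812 = \left(\left(-1215\right) \frac{1}{1160} - 2021976\right) + 3162812 = \left(- \frac{243}{232} - 2021976\right) + 3162812 = - \frac{469098675}{232} + 3162812 = \frac{264673709}{232}$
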